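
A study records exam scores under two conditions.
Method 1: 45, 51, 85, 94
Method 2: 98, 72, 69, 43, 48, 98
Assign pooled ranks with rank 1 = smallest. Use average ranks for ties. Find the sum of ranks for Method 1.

Sorted (ascending): 43, 45, 48, 51, 69, 72, 85, 94, 98, 98
The 2 values of 98 occupy positions 9–10 → average rank (9+10)/2 = 9.5.
Method 1 values → pooled ranks: 45→2, 51→4, 85→7, 94→8
Rank sum = 2 + 4 + 7 + 8 = 21

21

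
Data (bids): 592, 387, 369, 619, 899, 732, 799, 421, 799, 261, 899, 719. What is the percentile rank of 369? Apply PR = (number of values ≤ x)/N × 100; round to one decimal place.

16.7

N = 12.
Strictly below 369: 1. Equal to 369: 1.
PR = 2/12 × 100 = 16.7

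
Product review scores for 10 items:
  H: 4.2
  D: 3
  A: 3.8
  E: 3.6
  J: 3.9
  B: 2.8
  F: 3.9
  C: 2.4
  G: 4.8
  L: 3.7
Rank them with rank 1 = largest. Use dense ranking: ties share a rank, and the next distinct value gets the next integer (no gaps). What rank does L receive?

5

Sorted (descending): 4.8, 4.2, 3.9, 3.9, 3.8, 3.7, 3.6, 3, 2.8, 2.4
The 2 values of 3.9 share dense rank 3.
Remaining distinct values take the next consecutive integers.
L has value 3.7 → rank 5.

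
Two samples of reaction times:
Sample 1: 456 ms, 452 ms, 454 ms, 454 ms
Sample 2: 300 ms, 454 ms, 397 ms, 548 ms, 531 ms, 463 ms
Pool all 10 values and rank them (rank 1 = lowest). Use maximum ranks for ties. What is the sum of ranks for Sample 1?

Sorted (ascending): 300, 397, 452, 454, 454, 454, 456, 463, 531, 548
The 3 values of 454 occupy positions 4–6 → each gets rank 6.
Sample 1 values → pooled ranks: 456→7, 452→3, 454→6, 454→6
Rank sum = 7 + 3 + 6 + 6 = 22

22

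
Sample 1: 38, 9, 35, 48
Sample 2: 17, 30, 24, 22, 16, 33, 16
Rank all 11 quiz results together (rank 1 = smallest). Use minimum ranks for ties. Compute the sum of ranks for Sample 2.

Sorted (ascending): 9, 16, 16, 17, 22, 24, 30, 33, 35, 38, 48
The 2 values of 16 occupy positions 2–3 → each gets rank 2.
Sample 2 values → pooled ranks: 17→4, 30→7, 24→6, 22→5, 16→2, 33→8, 16→2
Rank sum = 4 + 7 + 6 + 5 + 2 + 8 + 2 = 34

34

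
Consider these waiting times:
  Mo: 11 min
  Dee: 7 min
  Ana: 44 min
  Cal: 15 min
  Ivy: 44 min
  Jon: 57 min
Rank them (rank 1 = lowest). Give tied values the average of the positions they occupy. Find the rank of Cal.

Sorted (ascending): 7, 11, 15, 44, 44, 57
The 2 values of 44 occupy positions 4–5 → average rank (4+5)/2 = 4.5.
Cal has value 15 min → rank 3.

3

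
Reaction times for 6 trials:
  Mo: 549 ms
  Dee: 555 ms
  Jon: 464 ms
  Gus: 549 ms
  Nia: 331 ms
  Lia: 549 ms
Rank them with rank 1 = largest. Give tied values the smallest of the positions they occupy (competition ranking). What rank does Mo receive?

Sorted (descending): 555, 549, 549, 549, 464, 331
The 3 values of 549 occupy positions 2–4 → each gets rank 2.
Mo has value 549 ms → rank 2.

2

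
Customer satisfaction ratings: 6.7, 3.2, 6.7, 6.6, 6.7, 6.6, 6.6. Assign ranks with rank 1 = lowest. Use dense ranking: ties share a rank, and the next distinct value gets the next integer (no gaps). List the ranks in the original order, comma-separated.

Sorted (ascending): 3.2, 6.6, 6.6, 6.6, 6.7, 6.7, 6.7
The 3 values of 6.6 share dense rank 2.
The 3 values of 6.7 share dense rank 3.
Remaining distinct values take the next consecutive integers.

3, 1, 3, 2, 3, 2, 2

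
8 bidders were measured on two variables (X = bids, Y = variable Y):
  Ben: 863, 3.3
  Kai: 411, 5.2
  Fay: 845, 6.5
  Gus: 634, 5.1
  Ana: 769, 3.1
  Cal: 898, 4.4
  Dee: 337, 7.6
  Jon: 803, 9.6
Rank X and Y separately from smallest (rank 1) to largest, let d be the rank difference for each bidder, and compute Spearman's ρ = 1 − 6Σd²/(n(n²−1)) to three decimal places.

-0.357

Ranks of variable 1: 7, 2, 6, 3, 4, 8, 1, 5
Ranks of variable 2: 2, 5, 6, 4, 1, 3, 7, 8
d = r₁ − r₂: 5, -3, 0, -1, 3, 5, -6, -3
d²: 25, 9, 0, 1, 9, 25, 36, 9; Σd² = 114
ρ = 1 − 6·114/(8·63) = 1 − 684/504 = -0.357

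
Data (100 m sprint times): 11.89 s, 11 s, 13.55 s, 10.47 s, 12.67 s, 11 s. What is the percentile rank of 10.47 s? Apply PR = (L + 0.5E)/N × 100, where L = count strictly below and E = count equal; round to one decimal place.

8.3

N = 6.
Strictly below 10.47: 0. Equal to 10.47: 1.
PR = (0 + 0.5·1)/6 × 100 = 8.3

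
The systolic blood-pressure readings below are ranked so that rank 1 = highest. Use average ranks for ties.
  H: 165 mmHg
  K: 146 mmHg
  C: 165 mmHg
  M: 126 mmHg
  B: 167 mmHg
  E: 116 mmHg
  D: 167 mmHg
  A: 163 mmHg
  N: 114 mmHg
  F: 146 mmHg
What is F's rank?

Sorted (descending): 167, 167, 165, 165, 163, 146, 146, 126, 116, 114
The 2 values of 167 occupy positions 1–2 → average rank (1+2)/2 = 1.5.
The 2 values of 165 occupy positions 3–4 → average rank (3+4)/2 = 3.5.
The 2 values of 146 occupy positions 6–7 → average rank (6+7)/2 = 6.5.
F has value 146 mmHg → rank 6.5.

6.5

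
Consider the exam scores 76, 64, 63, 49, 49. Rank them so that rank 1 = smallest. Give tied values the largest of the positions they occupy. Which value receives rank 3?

63

Sorted (ascending): 49, 49, 63, 64, 76
The 2 values of 49 occupy positions 1–2 → each gets rank 2.
Rank 3 → value 63.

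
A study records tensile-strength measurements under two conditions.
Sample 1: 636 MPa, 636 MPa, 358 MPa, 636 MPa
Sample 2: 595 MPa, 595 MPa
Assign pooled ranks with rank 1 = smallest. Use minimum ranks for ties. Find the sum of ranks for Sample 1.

13

Sorted (ascending): 358, 595, 595, 636, 636, 636
The 2 values of 595 occupy positions 2–3 → each gets rank 2.
The 3 values of 636 occupy positions 4–6 → each gets rank 4.
Sample 1 values → pooled ranks: 636→4, 636→4, 358→1, 636→4
Rank sum = 4 + 4 + 1 + 4 = 13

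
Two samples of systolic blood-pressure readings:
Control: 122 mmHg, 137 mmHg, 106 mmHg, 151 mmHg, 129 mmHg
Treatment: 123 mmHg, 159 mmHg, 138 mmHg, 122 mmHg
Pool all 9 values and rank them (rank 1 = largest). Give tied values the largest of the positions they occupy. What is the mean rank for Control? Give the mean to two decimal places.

Sorted (descending): 159, 151, 138, 137, 129, 123, 122, 122, 106
The 2 values of 122 occupy positions 7–8 → each gets rank 8.
Control values → pooled ranks: 122→8, 137→4, 106→9, 151→2, 129→5
Mean rank = (8 + 4 + 9 + 2 + 5) / 5 = 5.60

5.60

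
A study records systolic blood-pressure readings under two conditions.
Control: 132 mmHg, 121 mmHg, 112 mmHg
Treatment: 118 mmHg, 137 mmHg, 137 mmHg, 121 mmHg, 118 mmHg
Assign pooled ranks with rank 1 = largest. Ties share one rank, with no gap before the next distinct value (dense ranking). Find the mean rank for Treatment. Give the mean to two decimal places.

Sorted (descending): 137, 137, 132, 121, 121, 118, 118, 112
The 2 values of 137 share dense rank 1.
The 2 values of 121 share dense rank 3.
The 2 values of 118 share dense rank 4.
Remaining distinct values take the next consecutive integers.
Treatment values → pooled ranks: 118→4, 137→1, 137→1, 121→3, 118→4
Mean rank = (4 + 1 + 1 + 3 + 4) / 5 = 2.60

2.60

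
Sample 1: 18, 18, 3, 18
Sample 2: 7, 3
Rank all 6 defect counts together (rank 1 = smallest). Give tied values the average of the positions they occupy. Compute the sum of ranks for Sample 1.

16.5

Sorted (ascending): 3, 3, 7, 18, 18, 18
The 2 values of 3 occupy positions 1–2 → average rank (1+2)/2 = 1.5.
The 3 values of 18 occupy positions 4–6 → average rank 5.
Sample 1 values → pooled ranks: 18→5, 18→5, 3→1.5, 18→5
Rank sum = 5 + 5 + 1.5 + 5 = 16.5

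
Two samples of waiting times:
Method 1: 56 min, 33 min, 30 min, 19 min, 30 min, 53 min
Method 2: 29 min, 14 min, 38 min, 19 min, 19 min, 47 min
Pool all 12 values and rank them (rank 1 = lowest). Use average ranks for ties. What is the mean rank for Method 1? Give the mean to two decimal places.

7.83

Sorted (ascending): 14, 19, 19, 19, 29, 30, 30, 33, 38, 47, 53, 56
The 3 values of 19 occupy positions 2–4 → average rank 3.
The 2 values of 30 occupy positions 6–7 → average rank (6+7)/2 = 6.5.
Method 1 values → pooled ranks: 56→12, 33→8, 30→6.5, 19→3, 30→6.5, 53→11
Mean rank = (12 + 8 + 6.5 + 3 + 6.5 + 11) / 6 = 7.83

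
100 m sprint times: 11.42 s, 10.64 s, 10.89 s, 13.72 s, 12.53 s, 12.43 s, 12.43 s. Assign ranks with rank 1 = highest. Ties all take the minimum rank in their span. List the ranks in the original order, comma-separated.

5, 7, 6, 1, 2, 3, 3

Sorted (descending): 13.72, 12.53, 12.43, 12.43, 11.42, 10.89, 10.64
The 2 values of 12.43 occupy positions 3–4 → each gets rank 3.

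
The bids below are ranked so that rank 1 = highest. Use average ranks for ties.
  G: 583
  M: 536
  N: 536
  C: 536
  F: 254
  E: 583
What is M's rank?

4

Sorted (descending): 583, 583, 536, 536, 536, 254
The 2 values of 583 occupy positions 1–2 → average rank (1+2)/2 = 1.5.
The 3 values of 536 occupy positions 3–5 → average rank 4.
M has value 536 → rank 4.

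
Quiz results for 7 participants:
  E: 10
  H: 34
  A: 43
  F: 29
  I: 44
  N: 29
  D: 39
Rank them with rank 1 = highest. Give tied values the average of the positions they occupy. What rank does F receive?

5.5

Sorted (descending): 44, 43, 39, 34, 29, 29, 10
The 2 values of 29 occupy positions 5–6 → average rank (5+6)/2 = 5.5.
F has value 29 → rank 5.5.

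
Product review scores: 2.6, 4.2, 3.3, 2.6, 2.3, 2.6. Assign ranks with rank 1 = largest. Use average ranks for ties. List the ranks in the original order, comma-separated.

Sorted (descending): 4.2, 3.3, 2.6, 2.6, 2.6, 2.3
The 3 values of 2.6 occupy positions 3–5 → average rank 4.

4, 1, 2, 4, 6, 4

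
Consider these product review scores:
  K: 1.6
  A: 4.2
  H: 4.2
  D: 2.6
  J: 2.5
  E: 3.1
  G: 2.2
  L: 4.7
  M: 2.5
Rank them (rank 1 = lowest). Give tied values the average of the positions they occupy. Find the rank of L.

Sorted (ascending): 1.6, 2.2, 2.5, 2.5, 2.6, 3.1, 4.2, 4.2, 4.7
The 2 values of 2.5 occupy positions 3–4 → average rank (3+4)/2 = 3.5.
The 2 values of 4.2 occupy positions 7–8 → average rank (7+8)/2 = 7.5.
L has value 4.7 → rank 9.

9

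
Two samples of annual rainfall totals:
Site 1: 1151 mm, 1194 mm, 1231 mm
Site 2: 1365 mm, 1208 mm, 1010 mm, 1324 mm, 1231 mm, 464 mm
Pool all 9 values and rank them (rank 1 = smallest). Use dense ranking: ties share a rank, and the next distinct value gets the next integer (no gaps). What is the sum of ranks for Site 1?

Sorted (ascending): 464, 1010, 1151, 1194, 1208, 1231, 1231, 1324, 1365
The 2 values of 1231 share dense rank 6.
Remaining distinct values take the next consecutive integers.
Site 1 values → pooled ranks: 1151→3, 1194→4, 1231→6
Rank sum = 3 + 4 + 6 = 13

13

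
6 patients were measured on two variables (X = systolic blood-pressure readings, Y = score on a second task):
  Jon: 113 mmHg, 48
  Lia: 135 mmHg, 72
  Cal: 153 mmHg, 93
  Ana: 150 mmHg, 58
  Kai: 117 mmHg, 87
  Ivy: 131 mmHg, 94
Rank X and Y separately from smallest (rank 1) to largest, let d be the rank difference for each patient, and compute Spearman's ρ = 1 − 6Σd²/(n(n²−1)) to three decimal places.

Ranks of variable 1: 1, 4, 6, 5, 2, 3
Ranks of variable 2: 1, 3, 5, 2, 4, 6
d = r₁ − r₂: 0, 1, 1, 3, -2, -3
d²: 0, 1, 1, 9, 4, 9; Σd² = 24
ρ = 1 − 6·24/(6·35) = 1 − 144/210 = 0.314

0.314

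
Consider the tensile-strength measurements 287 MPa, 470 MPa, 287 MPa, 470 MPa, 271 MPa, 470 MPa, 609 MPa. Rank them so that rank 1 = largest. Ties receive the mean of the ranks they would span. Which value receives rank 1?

609

Sorted (descending): 609, 470, 470, 470, 287, 287, 271
The 3 values of 470 occupy positions 2–4 → average rank 3.
The 2 values of 287 occupy positions 5–6 → average rank (5+6)/2 = 5.5.
Rank 1 → value 609.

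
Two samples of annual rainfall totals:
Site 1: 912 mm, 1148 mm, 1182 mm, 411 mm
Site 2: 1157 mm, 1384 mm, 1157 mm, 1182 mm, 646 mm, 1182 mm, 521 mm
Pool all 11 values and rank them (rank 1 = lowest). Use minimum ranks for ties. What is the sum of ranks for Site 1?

18

Sorted (ascending): 411, 521, 646, 912, 1148, 1157, 1157, 1182, 1182, 1182, 1384
The 2 values of 1157 occupy positions 6–7 → each gets rank 6.
The 3 values of 1182 occupy positions 8–10 → each gets rank 8.
Site 1 values → pooled ranks: 912→4, 1148→5, 1182→8, 411→1
Rank sum = 4 + 5 + 8 + 1 = 18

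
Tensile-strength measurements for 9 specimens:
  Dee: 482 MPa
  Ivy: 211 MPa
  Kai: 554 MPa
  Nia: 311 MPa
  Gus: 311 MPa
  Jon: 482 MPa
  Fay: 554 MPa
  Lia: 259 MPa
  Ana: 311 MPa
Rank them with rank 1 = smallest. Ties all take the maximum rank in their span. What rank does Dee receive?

Sorted (ascending): 211, 259, 311, 311, 311, 482, 482, 554, 554
The 3 values of 311 occupy positions 3–5 → each gets rank 5.
The 2 values of 482 occupy positions 6–7 → each gets rank 7.
The 2 values of 554 occupy positions 8–9 → each gets rank 9.
Dee has value 482 MPa → rank 7.

7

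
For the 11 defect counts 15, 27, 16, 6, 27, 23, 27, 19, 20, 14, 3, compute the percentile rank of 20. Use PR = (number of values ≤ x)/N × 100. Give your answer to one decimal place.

N = 11.
Strictly below 20: 6. Equal to 20: 1.
PR = 7/11 × 100 = 63.6

63.6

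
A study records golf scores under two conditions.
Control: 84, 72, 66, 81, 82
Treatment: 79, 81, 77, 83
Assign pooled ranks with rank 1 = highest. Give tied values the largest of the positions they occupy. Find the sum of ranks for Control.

Sorted (descending): 84, 83, 82, 81, 81, 79, 77, 72, 66
The 2 values of 81 occupy positions 4–5 → each gets rank 5.
Control values → pooled ranks: 84→1, 72→8, 66→9, 81→5, 82→3
Rank sum = 1 + 8 + 9 + 5 + 3 = 26

26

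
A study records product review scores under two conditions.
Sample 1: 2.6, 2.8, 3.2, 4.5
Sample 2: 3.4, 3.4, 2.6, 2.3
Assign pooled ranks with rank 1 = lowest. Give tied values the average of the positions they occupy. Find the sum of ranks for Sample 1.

19.5

Sorted (ascending): 2.3, 2.6, 2.6, 2.8, 3.2, 3.4, 3.4, 4.5
The 2 values of 2.6 occupy positions 2–3 → average rank (2+3)/2 = 2.5.
The 2 values of 3.4 occupy positions 6–7 → average rank (6+7)/2 = 6.5.
Sample 1 values → pooled ranks: 2.6→2.5, 2.8→4, 3.2→5, 4.5→8
Rank sum = 2.5 + 4 + 5 + 8 = 19.5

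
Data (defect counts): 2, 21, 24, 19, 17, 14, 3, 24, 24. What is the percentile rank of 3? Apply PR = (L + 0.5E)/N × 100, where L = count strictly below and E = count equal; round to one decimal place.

N = 9.
Strictly below 3: 1. Equal to 3: 1.
PR = (1 + 0.5·1)/9 × 100 = 16.7

16.7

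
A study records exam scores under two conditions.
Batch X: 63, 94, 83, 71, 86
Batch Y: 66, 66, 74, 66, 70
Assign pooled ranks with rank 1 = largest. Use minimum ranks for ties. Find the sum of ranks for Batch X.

21

Sorted (descending): 94, 86, 83, 74, 71, 70, 66, 66, 66, 63
The 3 values of 66 occupy positions 7–9 → each gets rank 7.
Batch X values → pooled ranks: 63→10, 94→1, 83→3, 71→5, 86→2
Rank sum = 10 + 1 + 3 + 5 + 2 = 21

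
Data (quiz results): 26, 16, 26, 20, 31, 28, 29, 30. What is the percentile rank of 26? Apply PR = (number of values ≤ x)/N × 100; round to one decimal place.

N = 8.
Strictly below 26: 2. Equal to 26: 2.
PR = 4/8 × 100 = 50.0

50.0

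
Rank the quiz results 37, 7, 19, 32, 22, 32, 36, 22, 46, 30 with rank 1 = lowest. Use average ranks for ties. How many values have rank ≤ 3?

Sorted (ascending): 7, 19, 22, 22, 30, 32, 32, 36, 37, 46
The 2 values of 22 occupy positions 3–4 → average rank (3+4)/2 = 3.5.
The 2 values of 32 occupy positions 6–7 → average rank (6+7)/2 = 6.5.
Ranks ≤ 3: {1, 2} → 2 values.

2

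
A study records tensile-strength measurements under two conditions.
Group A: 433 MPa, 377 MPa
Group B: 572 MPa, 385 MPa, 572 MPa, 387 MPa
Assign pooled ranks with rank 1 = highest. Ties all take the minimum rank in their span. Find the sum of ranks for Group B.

11

Sorted (descending): 572, 572, 433, 387, 385, 377
The 2 values of 572 occupy positions 1–2 → each gets rank 1.
Group B values → pooled ranks: 572→1, 385→5, 572→1, 387→4
Rank sum = 1 + 5 + 1 + 4 = 11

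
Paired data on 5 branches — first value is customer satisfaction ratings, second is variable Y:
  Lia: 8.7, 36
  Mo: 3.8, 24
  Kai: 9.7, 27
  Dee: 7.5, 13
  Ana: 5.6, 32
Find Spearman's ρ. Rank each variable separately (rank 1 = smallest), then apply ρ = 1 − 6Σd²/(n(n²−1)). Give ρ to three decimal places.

Ranks of variable 1: 4, 1, 5, 3, 2
Ranks of variable 2: 5, 2, 3, 1, 4
d = r₁ − r₂: -1, -1, 2, 2, -2
d²: 1, 1, 4, 4, 4; Σd² = 14
ρ = 1 − 6·14/(5·24) = 1 − 84/120 = 0.300

0.300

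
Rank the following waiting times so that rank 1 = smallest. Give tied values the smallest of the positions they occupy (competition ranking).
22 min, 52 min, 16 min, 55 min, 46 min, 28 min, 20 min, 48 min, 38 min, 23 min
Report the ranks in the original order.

Sorted (ascending): 16, 20, 22, 23, 28, 38, 46, 48, 52, 55
No ties — each value takes its position as its rank.

3, 9, 1, 10, 7, 5, 2, 8, 6, 4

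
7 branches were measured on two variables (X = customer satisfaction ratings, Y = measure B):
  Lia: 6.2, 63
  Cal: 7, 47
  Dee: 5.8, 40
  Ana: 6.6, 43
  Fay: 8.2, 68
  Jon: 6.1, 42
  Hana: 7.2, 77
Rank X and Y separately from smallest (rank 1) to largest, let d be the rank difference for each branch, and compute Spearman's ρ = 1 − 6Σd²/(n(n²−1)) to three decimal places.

Ranks of variable 1: 3, 5, 1, 4, 7, 2, 6
Ranks of variable 2: 5, 4, 1, 3, 6, 2, 7
d = r₁ − r₂: -2, 1, 0, 1, 1, 0, -1
d²: 4, 1, 0, 1, 1, 0, 1; Σd² = 8
ρ = 1 − 6·8/(7·48) = 1 − 48/336 = 0.857

0.857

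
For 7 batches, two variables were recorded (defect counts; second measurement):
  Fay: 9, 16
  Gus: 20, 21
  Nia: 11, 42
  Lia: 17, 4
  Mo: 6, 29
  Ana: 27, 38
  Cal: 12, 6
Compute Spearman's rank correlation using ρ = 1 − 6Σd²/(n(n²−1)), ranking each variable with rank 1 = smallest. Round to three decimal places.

-0.036

Ranks of variable 1: 2, 6, 3, 5, 1, 7, 4
Ranks of variable 2: 3, 4, 7, 1, 5, 6, 2
d = r₁ − r₂: -1, 2, -4, 4, -4, 1, 2
d²: 1, 4, 16, 16, 16, 1, 4; Σd² = 58
ρ = 1 − 6·58/(7·48) = 1 − 348/336 = -0.036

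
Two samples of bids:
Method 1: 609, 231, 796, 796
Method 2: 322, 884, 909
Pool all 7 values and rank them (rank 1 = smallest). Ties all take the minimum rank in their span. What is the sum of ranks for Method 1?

Sorted (ascending): 231, 322, 609, 796, 796, 884, 909
The 2 values of 796 occupy positions 4–5 → each gets rank 4.
Method 1 values → pooled ranks: 609→3, 231→1, 796→4, 796→4
Rank sum = 3 + 1 + 4 + 4 = 12

12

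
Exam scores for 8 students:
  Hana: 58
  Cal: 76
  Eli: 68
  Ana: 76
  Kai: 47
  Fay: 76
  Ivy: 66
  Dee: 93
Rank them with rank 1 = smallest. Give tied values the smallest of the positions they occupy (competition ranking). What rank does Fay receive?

5

Sorted (ascending): 47, 58, 66, 68, 76, 76, 76, 93
The 3 values of 76 occupy positions 5–7 → each gets rank 5.
Fay has value 76 → rank 5.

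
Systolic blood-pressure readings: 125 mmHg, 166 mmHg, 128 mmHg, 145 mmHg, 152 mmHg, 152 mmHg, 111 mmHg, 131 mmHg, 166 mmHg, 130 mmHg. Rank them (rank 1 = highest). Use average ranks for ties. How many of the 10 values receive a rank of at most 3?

Sorted (descending): 166, 166, 152, 152, 145, 131, 130, 128, 125, 111
The 2 values of 166 occupy positions 1–2 → average rank (1+2)/2 = 1.5.
The 2 values of 152 occupy positions 3–4 → average rank (3+4)/2 = 3.5.
Ranks ≤ 3: {1.5, 1.5} → 2 values.

2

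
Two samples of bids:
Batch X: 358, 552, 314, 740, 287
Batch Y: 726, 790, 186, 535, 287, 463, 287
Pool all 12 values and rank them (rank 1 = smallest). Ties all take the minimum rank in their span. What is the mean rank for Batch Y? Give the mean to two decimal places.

6.00

Sorted (ascending): 186, 287, 287, 287, 314, 358, 463, 535, 552, 726, 740, 790
The 3 values of 287 occupy positions 2–4 → each gets rank 2.
Batch Y values → pooled ranks: 726→10, 790→12, 186→1, 535→8, 287→2, 463→7, 287→2
Mean rank = (10 + 12 + 1 + 8 + 2 + 7 + 2) / 7 = 6.00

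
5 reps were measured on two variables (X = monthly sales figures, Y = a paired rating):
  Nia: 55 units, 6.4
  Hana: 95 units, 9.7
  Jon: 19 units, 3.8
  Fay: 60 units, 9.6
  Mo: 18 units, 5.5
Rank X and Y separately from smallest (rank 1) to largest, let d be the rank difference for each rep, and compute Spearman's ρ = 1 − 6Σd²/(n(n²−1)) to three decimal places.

Ranks of variable 1: 3, 5, 2, 4, 1
Ranks of variable 2: 3, 5, 1, 4, 2
d = r₁ − r₂: 0, 0, 1, 0, -1
d²: 0, 0, 1, 0, 1; Σd² = 2
ρ = 1 − 6·2/(5·24) = 1 − 12/120 = 0.900

0.900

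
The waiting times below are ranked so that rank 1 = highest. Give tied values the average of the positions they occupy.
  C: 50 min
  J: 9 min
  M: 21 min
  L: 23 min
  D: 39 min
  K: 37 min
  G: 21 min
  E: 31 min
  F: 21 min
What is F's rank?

Sorted (descending): 50, 39, 37, 31, 23, 21, 21, 21, 9
The 3 values of 21 occupy positions 6–8 → average rank 7.
F has value 21 min → rank 7.

7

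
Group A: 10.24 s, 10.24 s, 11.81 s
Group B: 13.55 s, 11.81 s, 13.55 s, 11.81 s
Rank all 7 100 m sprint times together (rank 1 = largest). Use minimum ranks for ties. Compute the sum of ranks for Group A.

15

Sorted (descending): 13.55, 13.55, 11.81, 11.81, 11.81, 10.24, 10.24
The 2 values of 13.55 occupy positions 1–2 → each gets rank 1.
The 3 values of 11.81 occupy positions 3–5 → each gets rank 3.
The 2 values of 10.24 occupy positions 6–7 → each gets rank 6.
Group A values → pooled ranks: 10.24→6, 10.24→6, 11.81→3
Rank sum = 6 + 6 + 3 = 15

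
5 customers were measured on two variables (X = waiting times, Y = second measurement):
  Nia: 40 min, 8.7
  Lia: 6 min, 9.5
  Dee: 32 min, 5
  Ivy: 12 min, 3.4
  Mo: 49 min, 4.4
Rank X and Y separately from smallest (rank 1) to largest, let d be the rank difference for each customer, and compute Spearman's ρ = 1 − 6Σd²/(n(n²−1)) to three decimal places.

Ranks of variable 1: 4, 1, 3, 2, 5
Ranks of variable 2: 4, 5, 3, 1, 2
d = r₁ − r₂: 0, -4, 0, 1, 3
d²: 0, 16, 0, 1, 9; Σd² = 26
ρ = 1 − 6·26/(5·24) = 1 − 156/120 = -0.300

-0.300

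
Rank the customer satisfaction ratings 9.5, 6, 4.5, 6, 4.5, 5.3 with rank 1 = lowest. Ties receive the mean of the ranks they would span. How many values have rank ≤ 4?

3

Sorted (ascending): 4.5, 4.5, 5.3, 6, 6, 9.5
The 2 values of 4.5 occupy positions 1–2 → average rank (1+2)/2 = 1.5.
The 2 values of 6 occupy positions 4–5 → average rank (4+5)/2 = 4.5.
Ranks ≤ 4: {1.5, 1.5, 3} → 3 values.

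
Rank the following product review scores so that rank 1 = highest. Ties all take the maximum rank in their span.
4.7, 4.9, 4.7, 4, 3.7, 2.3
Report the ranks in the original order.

3, 1, 3, 4, 5, 6

Sorted (descending): 4.9, 4.7, 4.7, 4, 3.7, 2.3
The 2 values of 4.7 occupy positions 2–3 → each gets rank 3.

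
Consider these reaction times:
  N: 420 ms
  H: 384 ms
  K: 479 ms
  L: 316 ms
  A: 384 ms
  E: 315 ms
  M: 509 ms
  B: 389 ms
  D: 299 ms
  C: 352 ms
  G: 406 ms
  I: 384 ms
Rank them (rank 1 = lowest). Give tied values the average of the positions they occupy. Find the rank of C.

4

Sorted (ascending): 299, 315, 316, 352, 384, 384, 384, 389, 406, 420, 479, 509
The 3 values of 384 occupy positions 5–7 → average rank 6.
C has value 352 ms → rank 4.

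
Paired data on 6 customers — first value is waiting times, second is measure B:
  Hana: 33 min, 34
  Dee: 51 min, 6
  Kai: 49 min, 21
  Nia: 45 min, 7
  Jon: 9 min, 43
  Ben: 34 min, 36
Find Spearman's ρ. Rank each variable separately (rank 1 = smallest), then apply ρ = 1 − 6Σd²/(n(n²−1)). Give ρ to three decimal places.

Ranks of variable 1: 2, 6, 5, 4, 1, 3
Ranks of variable 2: 4, 1, 3, 2, 6, 5
d = r₁ − r₂: -2, 5, 2, 2, -5, -2
d²: 4, 25, 4, 4, 25, 4; Σd² = 66
ρ = 1 − 6·66/(6·35) = 1 − 396/210 = -0.886

-0.886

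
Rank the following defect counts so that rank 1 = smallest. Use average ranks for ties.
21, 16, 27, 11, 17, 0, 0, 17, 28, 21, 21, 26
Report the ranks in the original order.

8, 4, 11, 3, 5.5, 1.5, 1.5, 5.5, 12, 8, 8, 10

Sorted (ascending): 0, 0, 11, 16, 17, 17, 21, 21, 21, 26, 27, 28
The 2 values of 0 occupy positions 1–2 → average rank (1+2)/2 = 1.5.
The 2 values of 17 occupy positions 5–6 → average rank (5+6)/2 = 5.5.
The 3 values of 21 occupy positions 7–9 → average rank 8.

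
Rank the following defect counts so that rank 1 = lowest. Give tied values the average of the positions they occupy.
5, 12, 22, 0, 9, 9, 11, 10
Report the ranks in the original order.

Sorted (ascending): 0, 5, 9, 9, 10, 11, 12, 22
The 2 values of 9 occupy positions 3–4 → average rank (3+4)/2 = 3.5.

2, 7, 8, 1, 3.5, 3.5, 6, 5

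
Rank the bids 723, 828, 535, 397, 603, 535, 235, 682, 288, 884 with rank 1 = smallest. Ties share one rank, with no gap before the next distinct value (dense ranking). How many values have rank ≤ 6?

Sorted (ascending): 235, 288, 397, 535, 535, 603, 682, 723, 828, 884
The 2 values of 535 share dense rank 4.
Remaining distinct values take the next consecutive integers.
Ranks ≤ 6: {1, 2, 3, 4, 4, 5, 6} → 7 values.

7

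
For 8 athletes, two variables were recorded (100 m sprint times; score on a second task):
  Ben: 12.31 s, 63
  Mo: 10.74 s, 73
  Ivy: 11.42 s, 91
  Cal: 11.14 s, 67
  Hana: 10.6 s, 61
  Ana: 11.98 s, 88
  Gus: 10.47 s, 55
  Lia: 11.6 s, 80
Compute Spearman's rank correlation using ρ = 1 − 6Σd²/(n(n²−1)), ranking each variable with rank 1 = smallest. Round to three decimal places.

Ranks of variable 1: 8, 3, 5, 4, 2, 7, 1, 6
Ranks of variable 2: 3, 5, 8, 4, 2, 7, 1, 6
d = r₁ − r₂: 5, -2, -3, 0, 0, 0, 0, 0
d²: 25, 4, 9, 0, 0, 0, 0, 0; Σd² = 38
ρ = 1 − 6·38/(8·63) = 1 − 228/504 = 0.548

0.548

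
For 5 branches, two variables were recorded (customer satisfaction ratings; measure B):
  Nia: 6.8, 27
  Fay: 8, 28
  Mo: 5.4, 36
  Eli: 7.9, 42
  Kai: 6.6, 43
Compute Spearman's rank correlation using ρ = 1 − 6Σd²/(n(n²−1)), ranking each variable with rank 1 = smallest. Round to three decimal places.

Ranks of variable 1: 3, 5, 1, 4, 2
Ranks of variable 2: 1, 2, 3, 4, 5
d = r₁ − r₂: 2, 3, -2, 0, -3
d²: 4, 9, 4, 0, 9; Σd² = 26
ρ = 1 − 6·26/(5·24) = 1 − 156/120 = -0.300

-0.300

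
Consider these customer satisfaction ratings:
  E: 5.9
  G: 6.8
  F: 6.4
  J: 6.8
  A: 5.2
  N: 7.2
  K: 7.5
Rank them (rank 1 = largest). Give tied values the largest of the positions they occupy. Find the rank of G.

Sorted (descending): 7.5, 7.2, 6.8, 6.8, 6.4, 5.9, 5.2
The 2 values of 6.8 occupy positions 3–4 → each gets rank 4.
G has value 6.8 → rank 4.

4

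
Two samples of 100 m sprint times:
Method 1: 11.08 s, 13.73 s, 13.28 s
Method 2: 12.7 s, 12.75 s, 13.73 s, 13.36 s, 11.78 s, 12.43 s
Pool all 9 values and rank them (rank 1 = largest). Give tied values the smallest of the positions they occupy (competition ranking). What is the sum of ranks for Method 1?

14

Sorted (descending): 13.73, 13.73, 13.36, 13.28, 12.75, 12.7, 12.43, 11.78, 11.08
The 2 values of 13.73 occupy positions 1–2 → each gets rank 1.
Method 1 values → pooled ranks: 11.08→9, 13.73→1, 13.28→4
Rank sum = 9 + 1 + 4 = 14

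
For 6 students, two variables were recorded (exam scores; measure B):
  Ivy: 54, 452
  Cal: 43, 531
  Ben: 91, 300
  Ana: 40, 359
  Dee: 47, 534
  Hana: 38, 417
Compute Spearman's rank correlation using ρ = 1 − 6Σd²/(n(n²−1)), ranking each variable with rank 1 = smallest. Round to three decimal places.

-0.086

Ranks of variable 1: 5, 3, 6, 2, 4, 1
Ranks of variable 2: 4, 5, 1, 2, 6, 3
d = r₁ − r₂: 1, -2, 5, 0, -2, -2
d²: 1, 4, 25, 0, 4, 4; Σd² = 38
ρ = 1 − 6·38/(6·35) = 1 − 228/210 = -0.086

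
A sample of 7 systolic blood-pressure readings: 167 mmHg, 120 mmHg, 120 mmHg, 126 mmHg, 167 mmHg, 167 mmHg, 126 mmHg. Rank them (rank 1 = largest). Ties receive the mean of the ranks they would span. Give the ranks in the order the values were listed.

2, 6.5, 6.5, 4.5, 2, 2, 4.5

Sorted (descending): 167, 167, 167, 126, 126, 120, 120
The 3 values of 167 occupy positions 1–3 → average rank 2.
The 2 values of 126 occupy positions 4–5 → average rank (4+5)/2 = 4.5.
The 2 values of 120 occupy positions 6–7 → average rank (6+7)/2 = 6.5.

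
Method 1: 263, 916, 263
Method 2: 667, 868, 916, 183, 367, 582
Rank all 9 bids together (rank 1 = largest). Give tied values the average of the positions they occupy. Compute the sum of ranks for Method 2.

28.5

Sorted (descending): 916, 916, 868, 667, 582, 367, 263, 263, 183
The 2 values of 916 occupy positions 1–2 → average rank (1+2)/2 = 1.5.
The 2 values of 263 occupy positions 7–8 → average rank (7+8)/2 = 7.5.
Method 2 values → pooled ranks: 667→4, 868→3, 916→1.5, 183→9, 367→6, 582→5
Rank sum = 4 + 3 + 1.5 + 9 + 6 + 5 = 28.5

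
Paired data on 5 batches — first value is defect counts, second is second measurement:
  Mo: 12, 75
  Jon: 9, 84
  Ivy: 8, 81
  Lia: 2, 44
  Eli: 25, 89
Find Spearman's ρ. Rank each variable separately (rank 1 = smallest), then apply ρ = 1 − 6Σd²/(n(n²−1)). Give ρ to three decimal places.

0.700

Ranks of variable 1: 4, 3, 2, 1, 5
Ranks of variable 2: 2, 4, 3, 1, 5
d = r₁ − r₂: 2, -1, -1, 0, 0
d²: 4, 1, 1, 0, 0; Σd² = 6
ρ = 1 − 6·6/(5·24) = 1 − 36/120 = 0.700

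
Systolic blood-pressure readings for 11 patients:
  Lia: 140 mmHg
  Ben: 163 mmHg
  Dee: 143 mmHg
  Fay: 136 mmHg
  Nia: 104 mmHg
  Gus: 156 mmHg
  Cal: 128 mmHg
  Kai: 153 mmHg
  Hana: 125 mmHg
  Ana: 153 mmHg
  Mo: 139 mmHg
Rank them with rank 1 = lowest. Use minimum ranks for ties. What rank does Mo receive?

5

Sorted (ascending): 104, 125, 128, 136, 139, 140, 143, 153, 153, 156, 163
The 2 values of 153 occupy positions 8–9 → each gets rank 8.
Mo has value 139 mmHg → rank 5.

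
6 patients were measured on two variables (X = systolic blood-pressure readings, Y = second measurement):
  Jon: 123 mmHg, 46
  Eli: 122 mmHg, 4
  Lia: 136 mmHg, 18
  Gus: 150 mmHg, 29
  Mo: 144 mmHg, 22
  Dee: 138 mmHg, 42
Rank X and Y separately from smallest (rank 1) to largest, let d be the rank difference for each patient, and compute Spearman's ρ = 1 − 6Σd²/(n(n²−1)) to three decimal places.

0.257

Ranks of variable 1: 2, 1, 3, 6, 5, 4
Ranks of variable 2: 6, 1, 2, 4, 3, 5
d = r₁ − r₂: -4, 0, 1, 2, 2, -1
d²: 16, 0, 1, 4, 4, 1; Σd² = 26
ρ = 1 − 6·26/(6·35) = 1 − 156/210 = 0.257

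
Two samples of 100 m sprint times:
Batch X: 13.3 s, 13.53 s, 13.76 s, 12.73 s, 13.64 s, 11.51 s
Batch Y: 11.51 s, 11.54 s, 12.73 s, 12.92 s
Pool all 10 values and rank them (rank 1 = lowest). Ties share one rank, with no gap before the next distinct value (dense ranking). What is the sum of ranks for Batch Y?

Sorted (ascending): 11.51, 11.51, 11.54, 12.73, 12.73, 12.92, 13.3, 13.53, 13.64, 13.76
The 2 values of 11.51 share dense rank 1.
The 2 values of 12.73 share dense rank 3.
Remaining distinct values take the next consecutive integers.
Batch Y values → pooled ranks: 11.51→1, 11.54→2, 12.73→3, 12.92→4
Rank sum = 1 + 2 + 3 + 4 = 10

10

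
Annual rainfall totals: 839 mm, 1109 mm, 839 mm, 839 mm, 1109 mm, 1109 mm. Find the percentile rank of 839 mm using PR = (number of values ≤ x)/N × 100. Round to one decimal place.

N = 6.
Strictly below 839: 0. Equal to 839: 3.
PR = 3/6 × 100 = 50.0

50.0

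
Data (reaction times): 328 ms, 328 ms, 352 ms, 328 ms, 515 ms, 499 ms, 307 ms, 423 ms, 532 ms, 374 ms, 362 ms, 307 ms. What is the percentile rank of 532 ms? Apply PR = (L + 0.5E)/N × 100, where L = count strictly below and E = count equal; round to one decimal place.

N = 12.
Strictly below 532: 11. Equal to 532: 1.
PR = (11 + 0.5·1)/12 × 100 = 95.8

95.8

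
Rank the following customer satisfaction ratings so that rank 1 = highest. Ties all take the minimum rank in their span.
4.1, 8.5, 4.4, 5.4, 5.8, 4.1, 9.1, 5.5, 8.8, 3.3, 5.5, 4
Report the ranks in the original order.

9, 3, 8, 7, 4, 9, 1, 5, 2, 12, 5, 11

Sorted (descending): 9.1, 8.8, 8.5, 5.8, 5.5, 5.5, 5.4, 4.4, 4.1, 4.1, 4, 3.3
The 2 values of 5.5 occupy positions 5–6 → each gets rank 5.
The 2 values of 4.1 occupy positions 9–10 → each gets rank 9.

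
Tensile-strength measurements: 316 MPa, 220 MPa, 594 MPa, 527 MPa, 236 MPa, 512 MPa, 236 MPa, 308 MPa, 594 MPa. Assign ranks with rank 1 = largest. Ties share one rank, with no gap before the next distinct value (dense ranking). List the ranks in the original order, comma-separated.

4, 7, 1, 2, 6, 3, 6, 5, 1

Sorted (descending): 594, 594, 527, 512, 316, 308, 236, 236, 220
The 2 values of 594 share dense rank 1.
The 2 values of 236 share dense rank 6.
Remaining distinct values take the next consecutive integers.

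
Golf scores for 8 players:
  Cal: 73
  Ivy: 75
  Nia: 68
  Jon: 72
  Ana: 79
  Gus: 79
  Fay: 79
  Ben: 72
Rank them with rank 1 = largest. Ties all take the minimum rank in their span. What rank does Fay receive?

Sorted (descending): 79, 79, 79, 75, 73, 72, 72, 68
The 3 values of 79 occupy positions 1–3 → each gets rank 1.
The 2 values of 72 occupy positions 6–7 → each gets rank 6.
Fay has value 79 → rank 1.

1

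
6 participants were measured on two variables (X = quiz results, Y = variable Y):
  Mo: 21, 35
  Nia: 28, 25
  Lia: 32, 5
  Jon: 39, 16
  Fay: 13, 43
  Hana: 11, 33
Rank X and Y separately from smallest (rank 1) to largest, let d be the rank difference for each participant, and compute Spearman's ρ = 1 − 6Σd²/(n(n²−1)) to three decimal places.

Ranks of variable 1: 3, 4, 5, 6, 2, 1
Ranks of variable 2: 5, 3, 1, 2, 6, 4
d = r₁ − r₂: -2, 1, 4, 4, -4, -3
d²: 4, 1, 16, 16, 16, 9; Σd² = 62
ρ = 1 − 6·62/(6·35) = 1 − 372/210 = -0.771

-0.771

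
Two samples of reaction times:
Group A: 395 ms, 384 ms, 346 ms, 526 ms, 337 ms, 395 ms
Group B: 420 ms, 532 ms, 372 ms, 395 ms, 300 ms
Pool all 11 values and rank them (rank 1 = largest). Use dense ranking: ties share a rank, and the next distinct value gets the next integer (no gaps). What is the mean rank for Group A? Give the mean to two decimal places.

Sorted (descending): 532, 526, 420, 395, 395, 395, 384, 372, 346, 337, 300
The 3 values of 395 share dense rank 4.
Remaining distinct values take the next consecutive integers.
Group A values → pooled ranks: 395→4, 384→5, 346→7, 526→2, 337→8, 395→4
Mean rank = (4 + 5 + 7 + 2 + 8 + 4) / 6 = 5.00

5.00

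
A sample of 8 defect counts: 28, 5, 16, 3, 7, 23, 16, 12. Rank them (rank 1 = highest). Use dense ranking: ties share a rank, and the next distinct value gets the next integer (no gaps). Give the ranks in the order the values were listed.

1, 6, 3, 7, 5, 2, 3, 4

Sorted (descending): 28, 23, 16, 16, 12, 7, 5, 3
The 2 values of 16 share dense rank 3.
Remaining distinct values take the next consecutive integers.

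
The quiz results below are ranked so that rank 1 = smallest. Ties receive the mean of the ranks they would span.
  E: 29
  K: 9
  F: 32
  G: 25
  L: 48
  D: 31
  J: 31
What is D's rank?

Sorted (ascending): 9, 25, 29, 31, 31, 32, 48
The 2 values of 31 occupy positions 4–5 → average rank (4+5)/2 = 4.5.
D has value 31 → rank 4.5.

4.5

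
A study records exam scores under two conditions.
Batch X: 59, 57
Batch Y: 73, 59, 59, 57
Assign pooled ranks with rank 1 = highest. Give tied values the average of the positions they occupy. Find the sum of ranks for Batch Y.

Sorted (descending): 73, 59, 59, 59, 57, 57
The 3 values of 59 occupy positions 2–4 → average rank 3.
The 2 values of 57 occupy positions 5–6 → average rank (5+6)/2 = 5.5.
Batch Y values → pooled ranks: 73→1, 59→3, 59→3, 57→5.5
Rank sum = 1 + 3 + 3 + 5.5 = 12.5

12.5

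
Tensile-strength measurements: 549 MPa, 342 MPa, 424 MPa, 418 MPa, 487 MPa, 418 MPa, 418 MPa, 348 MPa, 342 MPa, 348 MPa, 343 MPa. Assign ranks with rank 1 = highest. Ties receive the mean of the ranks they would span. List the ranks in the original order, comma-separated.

1, 10.5, 3, 5, 2, 5, 5, 7.5, 10.5, 7.5, 9

Sorted (descending): 549, 487, 424, 418, 418, 418, 348, 348, 343, 342, 342
The 3 values of 418 occupy positions 4–6 → average rank 5.
The 2 values of 348 occupy positions 7–8 → average rank (7+8)/2 = 7.5.
The 2 values of 342 occupy positions 10–11 → average rank (10+11)/2 = 10.5.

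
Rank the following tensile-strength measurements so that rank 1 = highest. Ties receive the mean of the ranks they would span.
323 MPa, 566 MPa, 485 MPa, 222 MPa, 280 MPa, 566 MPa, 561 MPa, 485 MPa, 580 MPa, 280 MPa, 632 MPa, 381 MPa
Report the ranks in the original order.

9, 3.5, 6.5, 12, 10.5, 3.5, 5, 6.5, 2, 10.5, 1, 8

Sorted (descending): 632, 580, 566, 566, 561, 485, 485, 381, 323, 280, 280, 222
The 2 values of 566 occupy positions 3–4 → average rank (3+4)/2 = 3.5.
The 2 values of 485 occupy positions 6–7 → average rank (6+7)/2 = 6.5.
The 2 values of 280 occupy positions 10–11 → average rank (10+11)/2 = 10.5.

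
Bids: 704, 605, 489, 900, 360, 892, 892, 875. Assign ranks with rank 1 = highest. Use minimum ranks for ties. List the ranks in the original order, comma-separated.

5, 6, 7, 1, 8, 2, 2, 4

Sorted (descending): 900, 892, 892, 875, 704, 605, 489, 360
The 2 values of 892 occupy positions 2–3 → each gets rank 2.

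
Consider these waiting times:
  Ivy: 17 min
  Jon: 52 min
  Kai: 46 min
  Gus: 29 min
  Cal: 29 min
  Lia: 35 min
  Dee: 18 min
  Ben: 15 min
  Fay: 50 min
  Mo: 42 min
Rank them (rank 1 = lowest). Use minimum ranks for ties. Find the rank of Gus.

Sorted (ascending): 15, 17, 18, 29, 29, 35, 42, 46, 50, 52
The 2 values of 29 occupy positions 4–5 → each gets rank 4.
Gus has value 29 min → rank 4.

4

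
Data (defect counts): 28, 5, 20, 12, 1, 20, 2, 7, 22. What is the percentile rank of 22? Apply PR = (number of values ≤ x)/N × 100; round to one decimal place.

88.9

N = 9.
Strictly below 22: 7. Equal to 22: 1.
PR = 8/9 × 100 = 88.9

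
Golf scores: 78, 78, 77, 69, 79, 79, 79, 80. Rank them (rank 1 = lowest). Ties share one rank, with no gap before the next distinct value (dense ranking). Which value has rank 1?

69

Sorted (ascending): 69, 77, 78, 78, 79, 79, 79, 80
The 2 values of 78 share dense rank 3.
The 3 values of 79 share dense rank 4.
Remaining distinct values take the next consecutive integers.
Rank 1 → value 69.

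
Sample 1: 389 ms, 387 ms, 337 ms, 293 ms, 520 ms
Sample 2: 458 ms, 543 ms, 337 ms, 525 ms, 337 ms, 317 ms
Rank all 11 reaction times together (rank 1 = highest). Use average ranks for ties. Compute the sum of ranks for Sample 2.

Sorted (descending): 543, 525, 520, 458, 389, 387, 337, 337, 337, 317, 293
The 3 values of 337 occupy positions 7–9 → average rank 8.
Sample 2 values → pooled ranks: 458→4, 543→1, 337→8, 525→2, 337→8, 317→10
Rank sum = 4 + 1 + 8 + 2 + 8 + 10 = 33

33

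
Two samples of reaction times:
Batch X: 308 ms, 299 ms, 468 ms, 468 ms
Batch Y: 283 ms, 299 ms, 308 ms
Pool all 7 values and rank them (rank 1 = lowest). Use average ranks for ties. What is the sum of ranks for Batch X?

Sorted (ascending): 283, 299, 299, 308, 308, 468, 468
The 2 values of 299 occupy positions 2–3 → average rank (2+3)/2 = 2.5.
The 2 values of 308 occupy positions 4–5 → average rank (4+5)/2 = 4.5.
The 2 values of 468 occupy positions 6–7 → average rank (6+7)/2 = 6.5.
Batch X values → pooled ranks: 308→4.5, 299→2.5, 468→6.5, 468→6.5
Rank sum = 4.5 + 2.5 + 6.5 + 6.5 = 20

20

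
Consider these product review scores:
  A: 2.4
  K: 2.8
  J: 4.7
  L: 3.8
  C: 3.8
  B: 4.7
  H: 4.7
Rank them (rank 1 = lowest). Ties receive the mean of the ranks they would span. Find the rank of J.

6

Sorted (ascending): 2.4, 2.8, 3.8, 3.8, 4.7, 4.7, 4.7
The 2 values of 3.8 occupy positions 3–4 → average rank (3+4)/2 = 3.5.
The 3 values of 4.7 occupy positions 5–7 → average rank 6.
J has value 4.7 → rank 6.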